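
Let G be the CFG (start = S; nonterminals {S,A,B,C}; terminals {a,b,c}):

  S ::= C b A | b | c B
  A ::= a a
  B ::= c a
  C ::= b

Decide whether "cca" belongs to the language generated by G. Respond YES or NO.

CNF form of G:
  S -> C X3 | T1 B | b
  A -> T0 T0
  B -> T1 T0
  C -> b
  T0 -> a
  T1 -> c
  T2 -> b
  X3 -> T2 A

Fill CYK table bottom-up:
  cell(0,0) c: {T1}  orig:{}
  cell(1,1) c: {T1}  orig:{}
  cell(2,2) a: {T0}  orig:{}
  cell(0,1) cc: ∅
  cell(1,2) ca: {B}
  cell(0,2) cca: {S}

S ∈ T[0,2] ⇒ YES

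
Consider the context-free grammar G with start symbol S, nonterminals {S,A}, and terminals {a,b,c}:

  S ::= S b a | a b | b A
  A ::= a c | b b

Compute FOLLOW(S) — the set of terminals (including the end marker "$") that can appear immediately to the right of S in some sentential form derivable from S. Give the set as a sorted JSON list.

Compute FIRST by fixpoint:
[1]
  A via A→a c: +{a}
  A via A→b b: +{b}
  S via S→a b: +{a}
  S via S→b A: +{b}
  FIRST(S)={a,b}  FIRST(A)={a,b}
[2] done
  FIRST(S)={a,b}  FIRST(A)={a,b}

Compute FOLLOW by fixpoint:
initialize: $ ∈ FOLLOW(S)
iter 1:
  S→S b a: FOLLOW(S) ⊇ FIRST(b) = {b}; new: +{b}
  S→b A: FOLLOW(A) ⊇ FOLLOW(S) ⊇ {$,b}; new: +{$,b}
  FOLLOW(S)={$,b}  FOLLOW(A)={$,b}
iter 2: (no change)
  FOLLOW(S)={$,b}  FOLLOW(A)={$,b}

FOLLOW(S) = ["$", "b"]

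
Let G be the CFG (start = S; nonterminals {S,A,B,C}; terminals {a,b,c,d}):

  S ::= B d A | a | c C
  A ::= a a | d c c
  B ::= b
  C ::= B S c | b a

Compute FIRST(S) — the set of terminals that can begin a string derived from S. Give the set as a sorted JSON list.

FIRST sets, iterate to fixpoint:
[1]
  A via A→a a: +{a}
  A via A→d c c: +{d}
  B via B→b: +{b}
  C via C→B S c: +{b}
  S via S→B d A: +{b}
  S via S→a: +{a}
  S via S→c C: +{c}
  S: {a,b,c}  A: {a,d}  B: {b}  C: {b}
[2] done
  S: {a,b,c}  A: {a,d}  B: {b}  C: {b}

FIRST(S) = ["a", "b", "c"]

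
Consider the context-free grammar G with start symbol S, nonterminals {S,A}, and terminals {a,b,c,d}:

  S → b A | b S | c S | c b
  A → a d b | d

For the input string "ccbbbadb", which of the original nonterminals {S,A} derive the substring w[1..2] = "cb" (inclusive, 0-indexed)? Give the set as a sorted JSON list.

Convert to CNF:
  S -> T2 A | T2 S | T3 S | T3 T2
  A -> T0 X4 | d
  T0 -> a
  T1 -> d
  T2 -> b
  T3 -> c
  X4 -> T1 T2

CYK table (by increasing span) — only the sub-triangle for w[1..2]:
  T[1,1] 'c' = {T3}  orig:{}
  T[2,2] 'b' = {T2}  orig:{}
  T[1,2] 'cb' = {S}

Original NTs in T[1,2] deriving "cb": ["S"]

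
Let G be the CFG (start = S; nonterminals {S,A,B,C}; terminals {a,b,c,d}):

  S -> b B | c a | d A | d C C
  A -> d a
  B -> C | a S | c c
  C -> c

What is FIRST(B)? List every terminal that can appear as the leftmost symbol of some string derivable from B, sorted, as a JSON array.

FIRST sets, iterate to fixpoint:
round 1:
  A via A→d a: +{d}
  B via B→a S: +{a}
  B via B→c c: +{c}
  C via C→c: +{c}
  S via S→b B: +{b}
  S via S→c a: +{c}
  S via S→d A: +{d}
  S: {b,c,d}  A: {d}  B: {a,c}  C: {c}
round 2: — fixpoint
  S: {b,c,d}  A: {d}  B: {a,c}  C: {c}

FIRST(B) = ["a", "c"]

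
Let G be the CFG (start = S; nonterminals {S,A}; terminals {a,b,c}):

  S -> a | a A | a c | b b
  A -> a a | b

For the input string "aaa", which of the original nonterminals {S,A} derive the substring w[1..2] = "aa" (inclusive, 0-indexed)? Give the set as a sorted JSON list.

Convert to CNF:
  S -> T0 A | T0 T1 | T2 T2 | a
  A -> T0 T0 | b
  T0 -> a
  T1 -> c
  T2 -> b

CYK table (by increasing span) (cells [i..j] with 1 ≤ i ≤ j ≤ 2 only):
  cell(1,1) a: {S,T0}  orig:{S}
  cell(2,2) a: {S,T0}  orig:{S}
  cell(1,2) aa: {A}

Original NTs in T[1,2] deriving "aa": ["A"]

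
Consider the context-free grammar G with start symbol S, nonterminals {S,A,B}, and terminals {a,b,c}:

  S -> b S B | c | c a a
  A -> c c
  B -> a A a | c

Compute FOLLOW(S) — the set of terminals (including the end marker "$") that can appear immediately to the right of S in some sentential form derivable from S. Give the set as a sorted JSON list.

FIRST iteration:
pass 1:
  A via A→c c: +{c}
  B via B→a A a: +{a}
  B via B→c: +{c}
  S via S→b S B: +{b}
  S via S→c: +{c}
  FIRST(S)={b,c}  FIRST(A)={c}  FIRST(B)={a,c}
pass 2: (stable)
  FIRST(S)={b,c}  FIRST(A)={c}  FIRST(B)={a,c}

Compute FOLLOW by fixpoint:
FOLLOW(S) := {$}
round 1:
  B→a A a: FOLLOW(A) ⊇ FIRST(a) = {a}; new: +{a}
  S→b S B: FOLLOW(S) ⊇ FIRST(B) = {a,c}; new: +{a,c}
  S→b S B: FOLLOW(B) ⊇ FOLLOW(S) ⊇ {$,a,c}; new: +{$,a,c}
  FOLLOW[S]={$,a,c}  FOLLOW[A]={a}  FOLLOW[B]={$,a,c}
round 2: (stable)
  FOLLOW[S]={$,a,c}  FOLLOW[A]={a}  FOLLOW[B]={$,a,c}

FOLLOW(S) = ["$", "a", "c"]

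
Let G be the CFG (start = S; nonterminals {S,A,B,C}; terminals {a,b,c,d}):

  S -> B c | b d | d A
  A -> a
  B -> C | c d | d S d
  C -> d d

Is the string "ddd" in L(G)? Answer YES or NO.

CNF form of G:
  S -> B T0 | T1 A | T2 T1
  A -> a
  B -> T0 T1 | T1 T1 | T1 X3
  C -> T1 T1
  T0 -> c
  T1 -> d
  T2 -> b
  X3 -> S T1

CYK table (by increasing span):
  cell(0,0) d: {T1}  orig:{}
  cell(1,1) d: {T1}  orig:{}
  cell(2,2) d: {T1}  orig:{}
  cell(0,1) dd: {B,C}
  cell(1,2) dd: {B,C}
  cell(0,2) ddd: ∅

S ∉ T[0,2] ⇒ NO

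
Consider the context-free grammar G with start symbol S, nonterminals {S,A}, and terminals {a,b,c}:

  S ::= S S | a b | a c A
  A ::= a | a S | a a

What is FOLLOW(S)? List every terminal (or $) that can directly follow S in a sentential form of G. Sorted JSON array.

Compute FIRST by fixpoint:
pass 1:
  A via A→a: +{a}
  S via S→a b: +{a}
  S: {a}  A: {a}
pass 2: (stable)
  S: {a}  A: {a}

FOLLOW iteration:
initialize: $ ∈ FOLLOW(S)
round 1:
  S→S S: FOLLOW(S) ⊇ FIRST(S) = {a}; new: +{a}
  S→a c A: FOLLOW(A) ⊇ FOLLOW(S) ⊇ {$,a}; new: +{$,a}
  FOLLOW(S)={$,a}  FOLLOW(A)={$,a}
round 2: (no change)
  FOLLOW(S)={$,a}  FOLLOW(A)={$,a}

FOLLOW(S) = ["$", "a"]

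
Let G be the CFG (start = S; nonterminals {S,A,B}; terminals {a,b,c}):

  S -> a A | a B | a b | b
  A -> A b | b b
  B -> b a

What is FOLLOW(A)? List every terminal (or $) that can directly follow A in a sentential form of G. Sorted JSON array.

FIRST iteration:
[1]
  A via A→b b: +{b}
  B via B→b a: +{b}
  S via S→a A: +{a}
  S via S→b: +{b}
  S: {a,b}  A: {b}  B: {b}
[2] done
  S: {a,b}  A: {b}  B: {b}

FOLLOW sets:
initialize: $ ∈ FOLLOW(S)
round 1:
  A→A b: FOLLOW(A) ⊇ FIRST(b) = {b}; new: +{b}
  S→a A: FOLLOW(A) ⊇ FOLLOW(S) ⊇ {$}; new: +{$}
  S→a B: FOLLOW(B) ⊇ FOLLOW(S) ⊇ {$}; new: +{$}
  FOLLOW(S)={$}  FOLLOW(A)={$,b}  FOLLOW(B)={$}
round 2: (stable)
  FOLLOW(S)={$}  FOLLOW(A)={$,b}  FOLLOW(B)={$}

FOLLOW(A) = ["$", "b"]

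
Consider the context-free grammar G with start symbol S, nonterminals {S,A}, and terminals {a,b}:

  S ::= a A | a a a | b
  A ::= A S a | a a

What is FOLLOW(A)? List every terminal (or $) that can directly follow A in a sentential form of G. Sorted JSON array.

Compute FIRST by fixpoint:
[1]
  A via A→a a: +{a}
  S via S→a A: +{a}
  S via S→b: +{b}
  FIRST[S]={a,b}  FIRST[A]={a}
[2] (stable)
  FIRST[S]={a,b}  FIRST[A]={a}

Compute FOLLOW by fixpoint:
FOLLOW(S) := {$}
[1]
  A→A S a: FOLLOW(A) ⊇ FIRST(S) = {a,b}; new: +{a,b}
  A→A S a: FOLLOW(S) ⊇ FIRST(a) = {a}; new: +{a}
  S→a A: FOLLOW(A) ⊇ FOLLOW(S) ⊇ {$,a}; new: +{$}
  FOLLOW(S)={$,a}  FOLLOW(A)={$,a,b}
[2] (no change)
  FOLLOW(S)={$,a}  FOLLOW(A)={$,a,b}

FOLLOW(A) = ["$", "a", "b"]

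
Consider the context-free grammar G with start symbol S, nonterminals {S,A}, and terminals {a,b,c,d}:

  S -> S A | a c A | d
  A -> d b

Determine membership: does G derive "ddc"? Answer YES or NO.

CNF form of G:
  S -> S A | T2 X4 | d
  A -> T0 T1
  T0 -> d
  T1 -> b
  T2 -> a
  T3 -> c
  X4 -> T3 A

CYK fill:
  cell(0,0) d: {S,T0}  orig:{S}
  cell(1,1) d: {S,T0}  orig:{S}
  cell(2,2) c: {T3}  orig:{}
  cell(0,1) dd: ∅
  cell(1,2) dc: ∅
  cell(0,2) ddc: ∅

S ∉ T[0,2] ⇒ NO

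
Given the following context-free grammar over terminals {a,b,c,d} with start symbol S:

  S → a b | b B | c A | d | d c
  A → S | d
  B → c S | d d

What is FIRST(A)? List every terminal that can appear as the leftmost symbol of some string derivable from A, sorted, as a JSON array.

FIRST iteration:
[1]
  A via A→d: +{d}
  B via B→c S: +{c}
  B via B→d d: +{d}
  S via S→a b: +{a}
  S via S→b B: +{b}
  S via S→c A: +{c}
  S via S→d: +{d}
  S: {a,b,c,d}  A: {d}  B: {c,d}
[2]
  A via A→S: +{a,b,c}
  S: {a,b,c,d}  A: {a,b,c,d}  B: {c,d}
[3] done
  S: {a,b,c,d}  A: {a,b,c,d}  B: {c,d}

FIRST(A) = ["a", "b", "c", "d"]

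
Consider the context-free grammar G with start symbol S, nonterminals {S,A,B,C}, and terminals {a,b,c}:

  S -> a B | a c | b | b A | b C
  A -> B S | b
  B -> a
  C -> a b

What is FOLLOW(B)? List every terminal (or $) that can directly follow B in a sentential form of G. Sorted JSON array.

FIRST iteration:
round 1:
  A via A→b: +{b}
  B via B→a: +{a}
  C via C→a b: +{a}
  S via S→a B: +{a}
  S via S→b: +{b}
  FIRST(S)={a,b}  FIRST(A)={b}  FIRST(B)={a}  FIRST(C)={a}
round 2:
  A via A→B S: +{a}
  FIRST(S)={a,b}  FIRST(A)={a,b}  FIRST(B)={a}  FIRST(C)={a}
round 3: — fixpoint
  FIRST(S)={a,b}  FIRST(A)={a,b}  FIRST(B)={a}  FIRST(C)={a}

FOLLOW iteration:
FOLLOW(S) := {$}
iter 1:
  A→B S: FOLLOW(B) ⊇ FIRST(S) = {a,b}; new: +{a,b}
  S→a B: FOLLOW(B) ⊇ FOLLOW(S) ⊇ {$}; new: +{$}
  S→b A: FOLLOW(A) ⊇ FOLLOW(S) ⊇ {$}; new: +{$}
  S→b C: FOLLOW(C) ⊇ FOLLOW(S) ⊇ {$}; new: +{$}
  S: {$}  A: {$}  B: {$,a,b}  C: {$}
iter 2: — fixpoint
  S: {$}  A: {$}  B: {$,a,b}  C: {$}

FOLLOW(B) = ["$", "a", "b"]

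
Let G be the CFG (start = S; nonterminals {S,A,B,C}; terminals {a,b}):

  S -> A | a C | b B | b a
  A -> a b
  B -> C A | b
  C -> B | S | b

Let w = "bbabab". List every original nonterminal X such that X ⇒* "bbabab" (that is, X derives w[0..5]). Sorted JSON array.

CNF form of G:
  S -> T0 C | T0 T1 | T1 B | T1 T0
  A -> T0 T1
  B -> C A | b
  C -> C A | T0 C | T0 T1 | T1 B | T1 T0 | b
  T0 -> a
  T1 -> b

CYK fill — only the sub-triangle for w[0..5]:
  T[0,0] 'b' = {B,C,T1}  orig:{B,C}
  T[1,1] 'b' = {B,C,T1}  orig:{B,C}
  T[2,2] 'a' = {T0}  orig:{}
  T[3,3] 'b' = {B,C,T1}  orig:{B,C}
  T[4,4] 'a' = {T0}  orig:{}
  T[5,5] 'b' = {B,C,T1}  orig:{B,C}
  T[0,1] 'bb' = {C,S}
  T[1,2] 'ba' = {C,S}
  T[2,3] 'ab' = {A,C,S}
  T[3,4] 'ba' = {C,S}
  T[4,5] 'ab' = {A,C,S}
  T[0,2] 'bba' = ∅
  T[1,3] 'bab' = {B,C}
  T[2,4] 'aba' = {C,S}
  T[3,5] 'bab' = {B,C}
  T[0,3] 'bbab' = {B,C,S}
  T[1,4] 'baba' = ∅
  T[2,5] 'abab' = {B,C,S}
  T[0,4] 'bbaba' = ∅
  T[1,5] 'babab' = {B,C,S}
  T[0,5] 'bbabab' = {B,C,S}

Original NTs in T[0,5] deriving "bbabab": ["B", "C", "S"]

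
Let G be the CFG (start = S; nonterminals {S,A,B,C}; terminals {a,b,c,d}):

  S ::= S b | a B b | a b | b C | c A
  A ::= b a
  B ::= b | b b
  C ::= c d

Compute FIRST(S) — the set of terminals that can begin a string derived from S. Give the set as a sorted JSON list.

Compute FIRST by fixpoint:
iter 1:
  A via A→b a: +{b}
  B via B→b: +{b}
  C via C→c d: +{c}
  S via S→a B b: +{a}
  S via S→b C: +{b}
  S via S→c A: +{c}
  FIRST(S)={a,b,c}  FIRST(A)={b}  FIRST(B)={b}  FIRST(C)={c}
iter 2: (no change)
  FIRST(S)={a,b,c}  FIRST(A)={b}  FIRST(B)={b}  FIRST(C)={c}

FIRST(S) = ["a", "b", "c"]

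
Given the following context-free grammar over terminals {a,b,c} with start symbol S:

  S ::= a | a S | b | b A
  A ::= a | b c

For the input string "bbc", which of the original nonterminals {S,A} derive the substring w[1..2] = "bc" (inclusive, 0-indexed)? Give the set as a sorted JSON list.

CNF form of G:
  S -> T0 A | T2 S | a | b
  A -> T0 T1 | a
  T0 -> b
  T1 -> c
  T2 -> a

Fill CYK table bottom-up, restricted to cells inside w[1..2]:
  T[1,1] 'b' = {S,T0}  orig:{S}
  T[2,2] 'c' = {T1}  orig:{}
  T[1,2] 'bc' = {A}

Original NTs in T[1,2] deriving "bc": ["A"]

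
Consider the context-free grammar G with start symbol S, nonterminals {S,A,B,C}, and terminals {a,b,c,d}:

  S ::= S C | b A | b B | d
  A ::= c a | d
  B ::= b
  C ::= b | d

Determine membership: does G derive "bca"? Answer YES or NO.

CNF form of G:
  S -> S C | T2 A | T2 B | d
  A -> T0 T1 | d
  B -> b
  C -> b | d
  T0 -> c
  T1 -> a
  T2 -> b

CYK table (by increasing span):
  T[0,0] 'b' = {B,C,T2}  orig:{B,C}
  T[1,1] 'c' = {T0}  orig:{}
  T[2,2] 'a' = {T1}  orig:{}
  T[0,1] 'bc' = ∅
  T[1,2] 'ca' = {A}
  T[0,2] 'bca' = {S}

S ∈ T[0,2] ⇒ YES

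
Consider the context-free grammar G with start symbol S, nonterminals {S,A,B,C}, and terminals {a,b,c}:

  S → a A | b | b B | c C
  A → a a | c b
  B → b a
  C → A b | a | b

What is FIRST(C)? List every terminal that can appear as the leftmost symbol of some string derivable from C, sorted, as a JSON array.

Compute FIRST by fixpoint:
iter 1:
  A via A→a a: +{a}
  A via A→c b: +{c}
  B via B→b a: +{b}
  C via C→A b: +{a,c}
  C via C→b: +{b}
  S via S→a A: +{a}
  S via S→b: +{b}
  S via S→c C: +{c}
  S: {a,b,c}  A: {a,c}  B: {b}  C: {a,b,c}
iter 2: — fixpoint
  S: {a,b,c}  A: {a,c}  B: {b}  C: {a,b,c}

FIRST(C) = ["a", "b", "c"]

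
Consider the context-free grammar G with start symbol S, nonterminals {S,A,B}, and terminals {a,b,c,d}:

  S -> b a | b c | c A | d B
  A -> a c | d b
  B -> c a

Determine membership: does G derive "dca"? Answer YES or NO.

Convert to CNF:
  S -> T1 A | T2 B | T3 T0 | T3 T1
  A -> T0 T1 | T2 T3
  B -> T1 T0
  T0 -> a
  T1 -> c
  T2 -> d
  T3 -> b

Fill CYK table bottom-up:
  T[0,0] 'd' = {T2}  orig:{}
  T[1,1] 'c' = {T1}  orig:{}
  T[2,2] 'a' = {T0}  orig:{}
  T[0,1] 'dc' = ∅
  T[1,2] 'ca' = {B}
  T[0,2] 'dca' = {S}

S ∈ T[0,2] ⇒ YES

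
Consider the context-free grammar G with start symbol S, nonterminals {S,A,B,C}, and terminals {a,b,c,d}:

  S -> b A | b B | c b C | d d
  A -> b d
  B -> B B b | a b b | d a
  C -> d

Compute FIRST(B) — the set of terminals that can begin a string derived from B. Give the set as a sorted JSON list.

FIRST iteration:
pass 1:
  A via A→b d: +{b}
  B via B→a b b: +{a}
  B via B→d a: +{d}
  C via C→d: +{d}
  S via S→b A: +{b}
  S via S→c b C: +{c}
  S via S→d d: +{d}
  FIRST(S)={b,c,d}  FIRST(A)={b}  FIRST(B)={a,d}  FIRST(C)={d}
pass 2: (no change)
  FIRST(S)={b,c,d}  FIRST(A)={b}  FIRST(B)={a,d}  FIRST(C)={d}

FIRST(B) = ["a", "d"]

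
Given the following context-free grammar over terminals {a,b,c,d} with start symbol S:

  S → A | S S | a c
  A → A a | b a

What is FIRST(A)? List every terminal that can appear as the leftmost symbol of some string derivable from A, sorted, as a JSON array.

FIRST sets, iterate to fixpoint:
round 1:
  A via A→b a: +{b}
  S via S→A: +{b}
  S via S→a c: +{a}
  S: {a,b}  A: {b}
round 2: done
  S: {a,b}  A: {b}

FIRST(A) = ["b"]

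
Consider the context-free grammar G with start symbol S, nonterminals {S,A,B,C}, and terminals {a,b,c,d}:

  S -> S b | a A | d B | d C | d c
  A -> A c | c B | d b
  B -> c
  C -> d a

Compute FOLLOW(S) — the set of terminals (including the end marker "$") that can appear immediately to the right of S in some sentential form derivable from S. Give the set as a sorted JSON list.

FIRST iteration:
iter 1:
  A via A→c B: +{c}
  A via A→d b: +{d}
  B via B→c: +{c}
  C via C→d a: +{d}
  S via S→a A: +{a}
  S via S→d B: +{d}
  FIRST(S)={a,d}  FIRST(A)={c,d}  FIRST(B)={c}  FIRST(C)={d}
iter 2: (no change)
  FIRST(S)={a,d}  FIRST(A)={c,d}  FIRST(B)={c}  FIRST(C)={d}

FOLLOW sets:
seed FOLLOW(S) with $
round 1:
  A→A c: FOLLOW(A) ⊇ FIRST(c) = {c}; new: +{c}
  A→c B: FOLLOW(B) ⊇ FOLLOW(A) ⊇ {c}; new: +{c}
  S→S b: FOLLOW(S) ⊇ FIRST(b) = {b}; new: +{b}
  S→a A: FOLLOW(A) ⊇ FOLLOW(S) ⊇ {$,b}; new: +{$,b}
  S→d B: FOLLOW(B) ⊇ FOLLOW(S) ⊇ {$,b}; new: +{$,b}
  S→d C: FOLLOW(C) ⊇ FOLLOW(S) ⊇ {$,b}; new: +{$,b}
  FOLLOW(S)={$,b}  FOLLOW(A)={$,b,c}  FOLLOW(B)={$,b,c}  FOLLOW(C)={$,b}
round 2: — fixpoint
  FOLLOW(S)={$,b}  FOLLOW(A)={$,b,c}  FOLLOW(B)={$,b,c}  FOLLOW(C)={$,b}

FOLLOW(S) = ["$", "b"]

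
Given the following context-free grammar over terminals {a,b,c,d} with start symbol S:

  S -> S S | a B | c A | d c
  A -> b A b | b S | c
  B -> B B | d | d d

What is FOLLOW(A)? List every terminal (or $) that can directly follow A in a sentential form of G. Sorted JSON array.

FIRST iteration:
[1]
  A via A→b A b: +{b}
  A via A→c: +{c}
  B via B→d: +{d}
  S via S→a B: +{a}
  S via S→c A: +{c}
  S via S→d c: +{d}
  FIRST(S)={a,c,d}  FIRST(A)={b,c}  FIRST(B)={d}
[2] done
  FIRST(S)={a,c,d}  FIRST(A)={b,c}  FIRST(B)={d}

FOLLOW iteration:
seed FOLLOW(S) with $
pass 1:
  A→b A b: FOLLOW(A) ⊇ FIRST(b) = {b}; new: +{b}
  A→b S: FOLLOW(S) ⊇ FOLLOW(A) ⊇ {b}; new: +{b}
  B→B B: FOLLOW(B) ⊇ FIRST(B) = {d}; new: +{d}
  S→S S: FOLLOW(S) ⊇ FIRST(S) = {a,c,d}; new: +{a,c,d}
  S→a B: FOLLOW(B) ⊇ FOLLOW(S) ⊇ {$,a,b,c,d}; new: +{$,a,b,c}
  S→c A: FOLLOW(A) ⊇ FOLLOW(S) ⊇ {$,a,b,c,d}; new: +{$,a,c,d}
  FOLLOW(S)={$,a,b,c,d}  FOLLOW(A)={$,a,b,c,d}  FOLLOW(B)={$,a,b,c,d}
pass 2: — fixpoint
  FOLLOW(S)={$,a,b,c,d}  FOLLOW(A)={$,a,b,c,d}  FOLLOW(B)={$,a,b,c,d}

FOLLOW(A) = ["$", "a", "b", "c", "d"]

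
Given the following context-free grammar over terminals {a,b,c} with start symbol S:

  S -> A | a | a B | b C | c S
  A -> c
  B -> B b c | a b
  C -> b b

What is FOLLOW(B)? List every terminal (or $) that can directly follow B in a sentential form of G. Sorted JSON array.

FIRST sets, iterate to fixpoint:
pass 1:
  A via A→c: +{c}
  B via B→a b: +{a}
  C via C→b b: +{b}
  S via S→A: +{c}
  S via S→a: +{a}
  S via S→b C: +{b}
  FIRST[S]={a,b,c}  FIRST[A]={c}  FIRST[B]={a}  FIRST[C]={b}
pass 2: (no change)
  FIRST[S]={a,b,c}  FIRST[A]={c}  FIRST[B]={a}  FIRST[C]={b}

FOLLOW sets:
seed FOLLOW(S) with $
round 1:
  B→B b c: FOLLOW(B) ⊇ FIRST(b) = {b}; new: +{b}
  S→A: FOLLOW(A) ⊇ FOLLOW(S) ⊇ {$}; new: +{$}
  S→a B: FOLLOW(B) ⊇ FOLLOW(S) ⊇ {$}; new: +{$}
  S→b C: FOLLOW(C) ⊇ FOLLOW(S) ⊇ {$}; new: +{$}
  FOLLOW(S)={$}  FOLLOW(A)={$}  FOLLOW(B)={$,b}  FOLLOW(C)={$}
round 2: done
  FOLLOW(S)={$}  FOLLOW(A)={$}  FOLLOW(B)={$,b}  FOLLOW(C)={$}

FOLLOW(B) = ["$", "b"]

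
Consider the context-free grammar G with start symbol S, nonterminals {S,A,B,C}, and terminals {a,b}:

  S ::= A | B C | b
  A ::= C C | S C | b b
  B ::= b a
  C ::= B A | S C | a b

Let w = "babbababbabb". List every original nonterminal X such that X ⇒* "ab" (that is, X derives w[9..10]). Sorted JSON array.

Convert to CNF:
  S -> B C | C C | S C | T0 T0 | b
  A -> C C | S C | T0 T0
  B -> T0 T1
  C -> B A | S C | T1 T0
  T0 -> b
  T1 -> a

CYK fill — only the sub-triangle for w[9..10]:
  [9..9]={T1}  "a"  orig:{}
  [10..10]={S,T0}  "b"  orig:{S}
  [9..10]={C}  "ab"

Original NTs in T[9,10] deriving "ab": ["C"]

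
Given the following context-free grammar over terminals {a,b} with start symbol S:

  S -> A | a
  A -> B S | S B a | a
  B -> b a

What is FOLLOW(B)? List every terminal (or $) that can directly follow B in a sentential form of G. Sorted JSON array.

Compute FIRST by fixpoint:
[1]
  A via A→a: +{a}
  B via B→b a: +{b}
  S via S→A: +{a}
  FIRST[S]={a}  FIRST[A]={a}  FIRST[B]={b}
[2]
  A via A→B S: +{b}
  S via S→A: +{b}
  FIRST[S]={a,b}  FIRST[A]={a,b}  FIRST[B]={b}
[3] — fixpoint
  FIRST[S]={a,b}  FIRST[A]={a,b}  FIRST[B]={b}

Compute FOLLOW by fixpoint:
initialize: $ ∈ FOLLOW(S)
[1]
  A→B S: FOLLOW(B) ⊇ FIRST(S) = {a,b}; new: +{a,b}
  A→S B a: FOLLOW(S) ⊇ FIRST(B) = {b}; new: +{b}
  S→A: FOLLOW(A) ⊇ FOLLOW(S) ⊇ {$,b}; new: +{$,b}
  FOLLOW(S)={$,b}  FOLLOW(A)={$,b}  FOLLOW(B)={a,b}
[2] — fixpoint
  FOLLOW(S)={$,b}  FOLLOW(A)={$,b}  FOLLOW(B)={a,b}

FOLLOW(B) = ["a", "b"]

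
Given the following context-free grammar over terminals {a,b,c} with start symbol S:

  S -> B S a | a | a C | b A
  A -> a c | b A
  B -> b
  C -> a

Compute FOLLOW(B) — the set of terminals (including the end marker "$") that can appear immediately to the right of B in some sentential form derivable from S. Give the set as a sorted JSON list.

FIRST sets, iterate to fixpoint:
iter 1:
  A via A→a c: +{a}
  A via A→b A: +{b}
  B via B→b: +{b}
  C via C→a: +{a}
  S via S→B S a: +{b}
  S via S→a: +{a}
  FIRST(S)={a,b}  FIRST(A)={a,b}  FIRST(B)={b}  FIRST(C)={a}
iter 2: (no change)
  FIRST(S)={a,b}  FIRST(A)={a,b}  FIRST(B)={b}  FIRST(C)={a}

FOLLOW sets:
FOLLOW(S) := {$}
iter 1:
  S→B S a: FOLLOW(B) ⊇ FIRST(S) = {a,b}; new: +{a,b}
  S→B S a: FOLLOW(S) ⊇ FIRST(a) = {a}; new: +{a}
  S→a C: FOLLOW(C) ⊇ FOLLOW(S) ⊇ {$,a}; new: +{$,a}
  S→b A: FOLLOW(A) ⊇ FOLLOW(S) ⊇ {$,a}; new: +{$,a}
  FOLLOW[S]={$,a}  FOLLOW[A]={$,a}  FOLLOW[B]={a,b}  FOLLOW[C]={$,a}
iter 2: — fixpoint
  FOLLOW[S]={$,a}  FOLLOW[A]={$,a}  FOLLOW[B]={a,b}  FOLLOW[C]={$,a}

FOLLOW(B) = ["a", "b"]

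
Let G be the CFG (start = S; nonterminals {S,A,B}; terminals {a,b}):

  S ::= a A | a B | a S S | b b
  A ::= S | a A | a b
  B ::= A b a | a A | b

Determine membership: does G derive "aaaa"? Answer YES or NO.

CNF form of G:
  S -> T0 A | T0 B | T0 X4 | T1 T1
  A -> T0 A | T0 B | T0 T1 | T0 X2 | T1 T1
  B -> A X3 | T0 A | b
  T0 -> a
  T1 -> b
  X2 -> S S
  X3 -> T1 T0
  X4 -> S S

Fill CYK table bottom-up:
  T[0,0] 'a' = {T0}  orig:{}
  T[1,1] 'a' = {T0}  orig:{}
  T[2,2] 'a' = {T0}  orig:{}
  T[3,3] 'a' = {T0}  orig:{}
  T[0,1] 'aa' = ∅
  T[1,2] 'aa' = ∅
  T[2,3] 'aa' = ∅
  T[0,2] 'aaa' = ∅
  T[1,3] 'aaa' = ∅
  T[0,3] 'aaaa' = ∅

S ∉ T[0,3] ⇒ NO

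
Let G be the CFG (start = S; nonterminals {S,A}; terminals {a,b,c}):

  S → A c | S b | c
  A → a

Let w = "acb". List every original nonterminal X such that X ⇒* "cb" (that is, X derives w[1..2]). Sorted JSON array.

CNF form of G:
  S -> A T0 | S T1 | c
  A -> a
  T0 -> c
  T1 -> b

CYK fill — only the sub-triangle for w[1..2]:
  [1..1]={S,T0}  "c"  orig:{S}
  [2..2]={T1}  "b"  orig:{}
  [1..2]={S}  "cb"

Original NTs in T[1,2] deriving "cb": ["S"]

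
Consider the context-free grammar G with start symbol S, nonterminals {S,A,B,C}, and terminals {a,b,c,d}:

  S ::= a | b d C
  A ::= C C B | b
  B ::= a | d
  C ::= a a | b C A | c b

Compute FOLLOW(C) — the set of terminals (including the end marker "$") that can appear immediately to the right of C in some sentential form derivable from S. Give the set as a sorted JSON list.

FIRST iteration:
pass 1:
  A via A→b: +{b}
  B via B→a: +{a}
  B via B→d: +{d}
  C via C→a a: +{a}
  C via C→b C A: +{b}
  C via C→c b: +{c}
  S via S→a: +{a}
  S via S→b d C: +{b}
  S: {a,b}  A: {b}  B: {a,d}  C: {a,b,c}
pass 2:
  A via A→C C B: +{a,c}
  S: {a,b}  A: {a,b,c}  B: {a,d}  C: {a,b,c}
pass 3: — fixpoint
  S: {a,b}  A: {a,b,c}  B: {a,d}  C: {a,b,c}

FOLLOW sets:
FOLLOW(S) := {$}
round 1:
  A→C C B: FOLLOW(C) ⊇ FIRST(C) = {a,b,c}; new: +{a,b,c}
  A→C C B: FOLLOW(C) ⊇ FIRST(B) = {a,d}; new: +{d}
  C→b C A: FOLLOW(A) ⊇ FOLLOW(C) ⊇ {a,b,c,d}; new: +{a,b,c,d}
  S→b d C: FOLLOW(C) ⊇ FOLLOW(S) ⊇ {$}; new: +{$}
  S: {$}  A: {a,b,c,d}  B: {}  C: {$,a,b,c,d}
round 2:
  A→C C B: FOLLOW(B) ⊇ FOLLOW(A) ⊇ {a,b,c,d}; new: +{a,b,c,d}
  C→b C A: FOLLOW(A) ⊇ FOLLOW(C) ⊇ {$,a,b,c,d}; new: +{$}
  S: {$}  A: {$,a,b,c,d}  B: {a,b,c,d}  C: {$,a,b,c,d}
round 3:
  A→C C B: FOLLOW(B) ⊇ FOLLOW(A) ⊇ {$,a,b,c,d}; new: +{$}
  S: {$}  A: {$,a,b,c,d}  B: {$,a,b,c,d}  C: {$,a,b,c,d}
round 4: (no change)
  S: {$}  A: {$,a,b,c,d}  B: {$,a,b,c,d}  C: {$,a,b,c,d}

FOLLOW(C) = ["$", "a", "b", "c", "d"]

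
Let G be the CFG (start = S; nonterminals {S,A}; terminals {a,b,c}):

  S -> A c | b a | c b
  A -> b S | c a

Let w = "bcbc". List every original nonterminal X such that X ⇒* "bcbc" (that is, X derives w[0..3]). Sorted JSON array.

Convert to CNF:
  S -> A T1 | T0 T2 | T1 T0
  A -> T0 S | T1 T2
  T0 -> b
  T1 -> c
  T2 -> a

CYK table (by increasing span) (cells [i..j] with 0 ≤ i ≤ j ≤ 3 only):
  T[0,0] 'b' = {T0}  orig:{}
  T[1,1] 'c' = {T1}  orig:{}
  T[2,2] 'b' = {T0}  orig:{}
  T[3,3] 'c' = {T1}  orig:{}
  T[0,1] 'bc' = ∅
  T[1,2] 'cb' = {S}
  T[2,3] 'bc' = ∅
  T[0,2] 'bcb' = {A}
  T[1,3] 'cbc' = ∅
  T[0,3] 'bcbc' = {S}

Original NTs in T[0,3] deriving "bcbc": ["S"]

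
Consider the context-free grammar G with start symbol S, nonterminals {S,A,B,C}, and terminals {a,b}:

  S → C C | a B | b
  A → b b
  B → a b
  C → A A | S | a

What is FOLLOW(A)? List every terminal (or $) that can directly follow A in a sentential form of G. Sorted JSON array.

Compute FIRST by fixpoint:
iter 1:
  A via A→b b: +{b}
  B via B→a b: +{a}
  C via C→A A: +{b}
  C via C→a: +{a}
  S via S→C C: +{a,b}
  S: {a,b}  A: {b}  B: {a}  C: {a,b}
iter 2: done
  S: {a,b}  A: {b}  B: {a}  C: {a,b}

FOLLOW iteration:
FOLLOW(S) := {$}
pass 1:
  C→A A: FOLLOW(A) ⊇ FIRST(A) = {b}; new: +{b}
  S→C C: FOLLOW(C) ⊇ FIRST(C) = {a,b}; new: +{a,b}
  S→C C: FOLLOW(C) ⊇ FOLLOW(S) ⊇ {$}; new: +{$}
  S→a B: FOLLOW(B) ⊇ FOLLOW(S) ⊇ {$}; new: +{$}
  FOLLOW[S]={$}  FOLLOW[A]={b}  FOLLOW[B]={$}  FOLLOW[C]={$,a,b}
pass 2:
  C→A A: FOLLOW(A) ⊇ FOLLOW(C) ⊇ {$,a,b}; new: +{$,a}
  C→S: FOLLOW(S) ⊇ FOLLOW(C) ⊇ {$,a,b}; new: +{a,b}
  S→a B: FOLLOW(B) ⊇ FOLLOW(S) ⊇ {$,a,b}; new: +{a,b}
  FOLLOW[S]={$,a,b}  FOLLOW[A]={$,a,b}  FOLLOW[B]={$,a,b}  FOLLOW[C]={$,a,b}
pass 3: done
  FOLLOW[S]={$,a,b}  FOLLOW[A]={$,a,b}  FOLLOW[B]={$,a,b}  FOLLOW[C]={$,a,b}

FOLLOW(A) = ["$", "a", "b"]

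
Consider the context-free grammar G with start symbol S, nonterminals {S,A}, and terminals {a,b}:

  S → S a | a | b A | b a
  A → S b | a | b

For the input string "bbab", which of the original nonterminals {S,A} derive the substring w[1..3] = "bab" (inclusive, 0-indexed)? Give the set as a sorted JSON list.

Convert to CNF:
  S -> S T1 | T0 A | T0 T1 | a
  A -> S T0 | a | b
  T0 -> b
  T1 -> a

CYK table (by increasing span) — only the sub-triangle for w[1..3]:
  cell(1,1) b: {A,T0}  orig:{A}
  cell(2,2) a: {A,S,T1}  orig:{A,S}
  cell(3,3) b: {A,T0}  orig:{A}
  cell(1,2) ba: {S}
  cell(2,3) ab: {A}
  cell(1,3) bab: {A,S}

Original NTs in T[1,3] deriving "bab": ["A", "S"]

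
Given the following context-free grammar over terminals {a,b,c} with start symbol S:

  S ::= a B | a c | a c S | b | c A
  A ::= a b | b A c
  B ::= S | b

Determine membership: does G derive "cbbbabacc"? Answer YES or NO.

CNF form of G:
  S -> T0 B | T0 T2 | T0 X5 | T2 A | b
  A -> T0 T1 | T1 X3
  B -> T0 B | T0 T2 | T0 X4 | T2 A | b
  T0 -> a
  T1 -> b
  T2 -> c
  X3 -> A T2
  X4 -> T2 S
  X5 -> T2 S

CYK fill:
  cell(0,0) c: {T2}  orig:{}
  cell(1,1) b: {B,S,T1}  orig:{B,S}
  cell(2,2) b: {B,S,T1}  orig:{B,S}
  cell(3,3) b: {B,S,T1}  orig:{B,S}
  cell(4,4) a: {T0}  orig:{}
  cell(5,5) b: {B,S,T1}  orig:{B,S}
  cell(6,6) a: {T0}  orig:{}
  cell(7,7) c: {T2}  orig:{}
  cell(8,8) c: {T2}  orig:{}
  cell(0,1) cb: {X4,X5}  orig:{}
  cell(1,2) bb: ∅
  cell(2,3) bb: ∅
  cell(3,4) ba: ∅
  cell(4,5) ab: {A,B,S}
  cell(5,6) ba: ∅
  cell(6,7) ac: {B,S}
  cell(7,8) cc: ∅
  cell(0,2) cbb: ∅
  cell(1,3) bbb: ∅
  cell(2,4) bba: ∅
  cell(3,5) bab: ∅
  cell(4,6) aba: ∅
  cell(5,7) bac: ∅
  cell(6,8) acc: ∅
  cell(0,3) cbbb: ∅
  cell(1,4) bbba: ∅
  cell(2,5) bbab: ∅
  cell(3,6) baba: ∅
  cell(4,7) abac: ∅
  cell(5,8) bacc: ∅
  cell(0,4) cbbba: ∅
  cell(1,5) bbbab: ∅
  cell(2,6) bbaba: ∅
  cell(3,7) babac: ∅
  cell(4,8) abacc: ∅
  cell(0,5) cbbbab: ∅
  cell(1,6) bbbaba: ∅
  cell(2,7) bbabac: ∅
  cell(3,8) babacc: ∅
  cell(0,6) cbbbaba: ∅
  cell(1,7) bbbabac: ∅
  cell(2,8) bbabacc: ∅
  cell(0,7) cbbbabac: ∅
  cell(1,8) bbbabacc: ∅
  cell(0,8) cbbbabacc: ∅

S ∉ T[0,8] ⇒ NO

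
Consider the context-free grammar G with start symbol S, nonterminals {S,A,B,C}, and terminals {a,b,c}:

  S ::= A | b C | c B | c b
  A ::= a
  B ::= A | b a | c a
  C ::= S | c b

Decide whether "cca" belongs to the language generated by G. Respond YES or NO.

Convert to CNF:
  S -> T0 C | T2 B | T2 T0 | a
  A -> a
  B -> T0 T1 | T2 T1 | a
  C -> T0 C | T2 B | T2 T0 | a
  T0 -> b
  T1 -> a
  T2 -> c

CYK fill:
  cell(0,0) c: {T2}  orig:{}
  cell(1,1) c: {T2}  orig:{}
  cell(2,2) a: {A,B,C,S,T1}  orig:{A,B,C,S}
  cell(0,1) cc: ∅
  cell(1,2) ca: {B,C,S}
  cell(0,2) cca: {C,S}

S ∈ T[0,2] ⇒ YES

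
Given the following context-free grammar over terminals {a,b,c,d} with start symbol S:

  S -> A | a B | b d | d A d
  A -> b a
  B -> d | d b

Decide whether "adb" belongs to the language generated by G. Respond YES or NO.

CNF form of G:
  S -> T0 T1 | T0 T2 | T1 B | T2 X3
  A -> T0 T1
  B -> T2 T0 | d
  T0 -> b
  T1 -> a
  T2 -> d
  X3 -> A T2

CYK fill:
  [0..0]={T1}  "a"  orig:{}
  [1..1]={B,T2}  "d"  orig:{B}
  [2..2]={T0}  "b"  orig:{}
  [0..1]={S}  "ad"
  [1..2]={B}  "db"
  [0..2]={S}  "adb"

S ∈ T[0,2] ⇒ YES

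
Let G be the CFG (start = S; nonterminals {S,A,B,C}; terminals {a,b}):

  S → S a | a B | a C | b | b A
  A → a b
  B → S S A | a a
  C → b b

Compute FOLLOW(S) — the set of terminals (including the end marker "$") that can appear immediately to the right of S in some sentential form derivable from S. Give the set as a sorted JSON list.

FIRST iteration:
round 1:
  A via A→a b: +{a}
  B via B→a a: +{a}
  C via C→b b: +{b}
  S via S→a B: +{a}
  S via S→b: +{b}
  S: {a,b}  A: {a}  B: {a}  C: {b}
round 2:
  B via B→S S A: +{b}
  S: {a,b}  A: {a}  B: {a,b}  C: {b}
round 3: (no change)
  S: {a,b}  A: {a}  B: {a,b}  C: {b}

FOLLOW iteration:
initialize: $ ∈ FOLLOW(S)
iter 1:
  B→S S A: FOLLOW(S) ⊇ FIRST(S) = {a,b}; new: +{a,b}
  S→a B: FOLLOW(B) ⊇ FOLLOW(S) ⊇ {$,a,b}; new: +{$,a,b}
  S→a C: FOLLOW(C) ⊇ FOLLOW(S) ⊇ {$,a,b}; new: +{$,a,b}
  S→b A: FOLLOW(A) ⊇ FOLLOW(S) ⊇ {$,a,b}; new: +{$,a,b}
  FOLLOW[S]={$,a,b}  FOLLOW[A]={$,a,b}  FOLLOW[B]={$,a,b}  FOLLOW[C]={$,a,b}
iter 2: (no change)
  FOLLOW[S]={$,a,b}  FOLLOW[A]={$,a,b}  FOLLOW[B]={$,a,b}  FOLLOW[C]={$,a,b}

FOLLOW(S) = ["$", "a", "b"]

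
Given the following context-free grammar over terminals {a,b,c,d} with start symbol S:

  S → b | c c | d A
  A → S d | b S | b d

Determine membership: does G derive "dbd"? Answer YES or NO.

Convert to CNF:
  S -> T0 A | T2 T2 | b
  A -> S T0 | T1 S | T1 T0
  T0 -> d
  T1 -> b
  T2 -> c

CYK fill:
  cell(0,0) d: {T0}  orig:{}
  cell(1,1) b: {S,T1}  orig:{S}
  cell(2,2) d: {T0}  orig:{}
  cell(0,1) db: ∅
  cell(1,2) bd: {A}
  cell(0,2) dbd: {S}

S ∈ T[0,2] ⇒ YES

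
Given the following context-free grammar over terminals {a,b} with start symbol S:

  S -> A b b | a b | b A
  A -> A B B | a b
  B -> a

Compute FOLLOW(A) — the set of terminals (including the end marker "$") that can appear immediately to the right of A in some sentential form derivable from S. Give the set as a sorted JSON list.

Compute FIRST by fixpoint:
round 1:
  A via A→a b: +{a}
  B via B→a: +{a}
  S via S→A b b: +{a}
  S via S→b A: +{b}
  S: {a,b}  A: {a}  B: {a}
round 2: done
  S: {a,b}  A: {a}  B: {a}

Compute FOLLOW by fixpoint:
FOLLOW(S) := {$}
iter 1:
  A→A B B: FOLLOW(A) ⊇ FIRST(B) = {a}; new: +{a}
  A→A B B: FOLLOW(B) ⊇ FIRST(B) = {a}; new: +{a}
  S→A b b: FOLLOW(A) ⊇ FIRST(b) = {b}; new: +{b}
  S→b A: FOLLOW(A) ⊇ FOLLOW(S) ⊇ {$}; new: +{$}
  FOLLOW(S)={$}  FOLLOW(A)={$,a,b}  FOLLOW(B)={a}
iter 2:
  A→A B B: FOLLOW(B) ⊇ FOLLOW(A) ⊇ {$,a,b}; new: +{$,b}
  FOLLOW(S)={$}  FOLLOW(A)={$,a,b}  FOLLOW(B)={$,a,b}
iter 3: (no change)
  FOLLOW(S)={$}  FOLLOW(A)={$,a,b}  FOLLOW(B)={$,a,b}

FOLLOW(A) = ["$", "a", "b"]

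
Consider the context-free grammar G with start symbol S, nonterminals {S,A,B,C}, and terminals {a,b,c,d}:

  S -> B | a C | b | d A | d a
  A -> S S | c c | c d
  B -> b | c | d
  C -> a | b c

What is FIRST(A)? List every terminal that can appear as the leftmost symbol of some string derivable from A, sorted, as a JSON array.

Compute FIRST by fixpoint:
pass 1:
  A via A→c c: +{c}
  B via B→b: +{b}
  B via B→c: +{c}
  B via B→d: +{d}
  C via C→a: +{a}
  C via C→b c: +{b}
  S via S→B: +{b,c,d}
  S via S→a C: +{a}
  FIRST[S]={a,b,c,d}  FIRST[A]={c}  FIRST[B]={b,c,d}  FIRST[C]={a,b}
pass 2:
  A via A→S S: +{a,b,d}
  FIRST[S]={a,b,c,d}  FIRST[A]={a,b,c,d}  FIRST[B]={b,c,d}  FIRST[C]={a,b}
pass 3: done
  FIRST[S]={a,b,c,d}  FIRST[A]={a,b,c,d}  FIRST[B]={b,c,d}  FIRST[C]={a,b}

FIRST(A) = ["a", "b", "c", "d"]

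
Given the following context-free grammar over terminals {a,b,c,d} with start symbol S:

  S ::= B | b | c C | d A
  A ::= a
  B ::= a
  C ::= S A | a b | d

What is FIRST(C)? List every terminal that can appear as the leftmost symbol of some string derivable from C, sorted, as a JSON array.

Compute FIRST by fixpoint:
round 1:
  A via A→a: +{a}
  B via B→a: +{a}
  C via C→a b: +{a}
  C via C→d: +{d}
  S via S→B: +{a}
  S via S→b: +{b}
  S via S→c C: +{c}
  S via S→d A: +{d}
  FIRST[S]={a,b,c,d}  FIRST[A]={a}  FIRST[B]={a}  FIRST[C]={a,d}
round 2:
  C via C→S A: +{b,c}
  FIRST[S]={a,b,c,d}  FIRST[A]={a}  FIRST[B]={a}  FIRST[C]={a,b,c,d}
round 3: done
  FIRST[S]={a,b,c,d}  FIRST[A]={a}  FIRST[B]={a}  FIRST[C]={a,b,c,d}

FIRST(C) = ["a", "b", "c", "d"]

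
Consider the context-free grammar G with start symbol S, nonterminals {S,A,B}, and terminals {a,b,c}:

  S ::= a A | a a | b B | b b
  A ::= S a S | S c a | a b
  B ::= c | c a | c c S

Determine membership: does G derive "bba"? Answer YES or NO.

Convert to CNF:
  S -> T0 A | T0 T0 | T2 B | T2 T2
  A -> S X3 | S X4 | T0 T2
  B -> T1 T0 | T1 X5 | c
  T0 -> a
  T1 -> c
  T2 -> b
  X3 -> T0 S
  X4 -> T1 T0
  X5 -> T1 S

CYK fill:
  cell(0,0) b: {T2}  orig:{}
  cell(1,1) b: {T2}  orig:{}
  cell(2,2) a: {T0}  orig:{}
  cell(0,1) bb: {S}
  cell(1,2) ba: ∅
  cell(0,2) bba: ∅

S ∉ T[0,2] ⇒ NO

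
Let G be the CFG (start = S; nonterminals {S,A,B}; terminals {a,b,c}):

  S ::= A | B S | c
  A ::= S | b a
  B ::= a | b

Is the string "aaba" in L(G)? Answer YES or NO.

Convert to CNF:
  S -> B S | T0 T1 | c
  A -> B S | T0 T1 | c
  B -> a | b
  T0 -> b
  T1 -> a

CYK table (by increasing span):
  cell(0,0) a: {B,T1}  orig:{B}
  cell(1,1) a: {B,T1}  orig:{B}
  cell(2,2) b: {B,T0}  orig:{B}
  cell(3,3) a: {B,T1}  orig:{B}
  cell(0,1) aa: ∅
  cell(1,2) ab: ∅
  cell(2,3) ba: {A,S}
  cell(0,2) aab: ∅
  cell(1,3) aba: {A,S}
  cell(0,3) aaba: {A,S}

S ∈ T[0,3] ⇒ YES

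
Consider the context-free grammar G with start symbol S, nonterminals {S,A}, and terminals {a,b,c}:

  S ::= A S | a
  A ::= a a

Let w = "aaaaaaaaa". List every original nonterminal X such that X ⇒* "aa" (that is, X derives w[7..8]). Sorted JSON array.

Convert to CNF:
  S -> A S | a
  A -> T0 T0
  T0 -> a

CYK table (by increasing span), restricted to cells inside w[7..8]:
  T[7,7] 'a' = {S,T0}  orig:{S}
  T[8,8] 'a' = {S,T0}  orig:{S}
  T[7,8] 'aa' = {A}

Original NTs in T[7,8] deriving "aa": ["A"]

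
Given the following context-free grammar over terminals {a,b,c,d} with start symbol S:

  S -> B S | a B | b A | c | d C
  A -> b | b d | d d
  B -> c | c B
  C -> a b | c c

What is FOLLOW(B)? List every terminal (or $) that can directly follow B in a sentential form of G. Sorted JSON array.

Compute FIRST by fixpoint:
iter 1:
  A via A→b: +{b}
  A via A→d d: +{d}
  B via B→c: +{c}
  C via C→a b: +{a}
  C via C→c c: +{c}
  S via S→B S: +{c}
  S via S→a B: +{a}
  S via S→b A: +{b}
  S via S→d C: +{d}
  S: {a,b,c,d}  A: {b,d}  B: {c}  C: {a,c}
iter 2: (stable)
  S: {a,b,c,d}  A: {b,d}  B: {c}  C: {a,c}

FOLLOW iteration:
seed FOLLOW(S) with $
pass 1:
  S→B S: FOLLOW(B) ⊇ FIRST(S) = {a,b,c,d}; new: +{a,b,c,d}
  S→a B: FOLLOW(B) ⊇ FOLLOW(S) ⊇ {$}; new: +{$}
  S→b A: FOLLOW(A) ⊇ FOLLOW(S) ⊇ {$}; new: +{$}
  S→d C: FOLLOW(C) ⊇ FOLLOW(S) ⊇ {$}; new: +{$}
  FOLLOW(S)={$}  FOLLOW(A)={$}  FOLLOW(B)={$,a,b,c,d}  FOLLOW(C)={$}
pass 2: (no change)
  FOLLOW(S)={$}  FOLLOW(A)={$}  FOLLOW(B)={$,a,b,c,d}  FOLLOW(C)={$}

FOLLOW(B) = ["$", "a", "b", "c", "d"]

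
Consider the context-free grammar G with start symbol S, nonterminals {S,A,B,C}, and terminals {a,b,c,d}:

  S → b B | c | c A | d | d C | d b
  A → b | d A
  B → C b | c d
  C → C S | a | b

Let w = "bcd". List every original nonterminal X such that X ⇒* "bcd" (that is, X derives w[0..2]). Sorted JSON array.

CNF form of G:
  S -> T0 C | T0 T1 | T1 B | T2 A | c | d
  A -> T0 A | b
  B -> C T1 | T2 T0
  C -> C S | a | b
  T0 -> d
  T1 -> b
  T2 -> c

Fill CYK table bottom-up — only the sub-triangle for w[0..2]:
  cell(0,0) b: {A,C,T1}  orig:{A,C}
  cell(1,1) c: {S,T2}  orig:{S}
  cell(2,2) d: {S,T0}  orig:{S}
  cell(0,1) bc: {C}
  cell(1,2) cd: {B}
  cell(0,2) bcd: {C,S}

Original NTs in T[0,2] deriving "bcd": ["C", "S"]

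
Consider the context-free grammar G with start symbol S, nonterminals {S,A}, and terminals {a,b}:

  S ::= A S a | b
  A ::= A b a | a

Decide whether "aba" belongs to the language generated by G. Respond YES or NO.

CNF form of G:
  S -> A X3 | b
  A -> A X2 | a
  T0 -> b
  T1 -> a
  X2 -> T0 T1
  X3 -> S T1

CYK table (by increasing span):
  [0..0]={A,T1}  "a"  orig:{A}
  [1..1]={S,T0}  "b"  orig:{S}
  [2..2]={A,T1}  "a"  orig:{A}
  [0..1]=∅  "ab"
  [1..2]={X2,X3}  "ba"  orig:{}
  [0..2]={A,S}  "aba"

S ∈ T[0,2] ⇒ YES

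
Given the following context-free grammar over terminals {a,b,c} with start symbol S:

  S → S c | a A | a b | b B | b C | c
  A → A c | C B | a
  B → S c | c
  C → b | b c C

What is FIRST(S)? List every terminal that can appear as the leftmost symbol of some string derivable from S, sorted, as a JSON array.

FIRST sets, iterate to fixpoint:
round 1:
  A via A→a: +{a}
  B via B→c: +{c}
  C via C→b: +{b}
  S via S→a A: +{a}
  S via S→b B: +{b}
  S via S→c: +{c}
  FIRST[S]={a,b,c}  FIRST[A]={a}  FIRST[B]={c}  FIRST[C]={b}
round 2:
  A via A→C B: +{b}
  B via B→S c: +{a,b}
  FIRST[S]={a,b,c}  FIRST[A]={a,b}  FIRST[B]={a,b,c}  FIRST[C]={b}
round 3: (no change)
  FIRST[S]={a,b,c}  FIRST[A]={a,b}  FIRST[B]={a,b,c}  FIRST[C]={b}

FIRST(S) = ["a", "b", "c"]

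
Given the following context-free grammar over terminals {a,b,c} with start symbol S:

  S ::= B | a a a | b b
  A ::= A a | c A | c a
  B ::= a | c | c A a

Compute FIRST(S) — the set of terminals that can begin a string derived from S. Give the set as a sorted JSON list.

FIRST sets, iterate to fixpoint:
pass 1:
  A via A→c A: +{c}
  B via B→a: +{a}
  B via B→c: +{c}
  S via S→B: +{a,c}
  S via S→b b: +{b}
  FIRST[S]={a,b,c}  FIRST[A]={c}  FIRST[B]={a,c}
pass 2: (no change)
  FIRST[S]={a,b,c}  FIRST[A]={c}  FIRST[B]={a,c}

FIRST(S) = ["a", "b", "c"]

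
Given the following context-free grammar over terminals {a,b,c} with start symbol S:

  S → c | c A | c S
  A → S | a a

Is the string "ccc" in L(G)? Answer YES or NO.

CNF form of G:
  S -> T1 A | T1 S | c
  A -> T0 T0 | T1 A | T1 S | c
  T0 -> a
  T1 -> c

Fill CYK table bottom-up:
  [0..0]={A,S,T1}  "c"  orig:{A,S}
  [1..1]={A,S,T1}  "c"  orig:{A,S}
  [2..2]={A,S,T1}  "c"  orig:{A,S}
  [0..1]={A,S}  "cc"
  [1..2]={A,S}  "cc"
  [0..2]={A,S}  "ccc"

S ∈ T[0,2] ⇒ YES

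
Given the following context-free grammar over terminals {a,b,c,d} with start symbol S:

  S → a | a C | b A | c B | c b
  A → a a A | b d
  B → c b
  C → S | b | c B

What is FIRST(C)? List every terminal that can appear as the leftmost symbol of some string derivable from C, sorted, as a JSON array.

Compute FIRST by fixpoint:
iter 1:
  A via A→a a A: +{a}
  A via A→b d: +{b}
  B via B→c b: +{c}
  C via C→b: +{b}
  C via C→c B: +{c}
  S via S→a: +{a}
  S via S→b A: +{b}
  S via S→c B: +{c}
  FIRST(S)={a,b,c}  FIRST(A)={a,b}  FIRST(B)={c}  FIRST(C)={b,c}
iter 2:
  C via C→S: +{a}
  FIRST(S)={a,b,c}  FIRST(A)={a,b}  FIRST(B)={c}  FIRST(C)={a,b,c}
iter 3: — fixpoint
  FIRST(S)={a,b,c}  FIRST(A)={a,b}  FIRST(B)={c}  FIRST(C)={a,b,c}

FIRST(C) = ["a", "b", "c"]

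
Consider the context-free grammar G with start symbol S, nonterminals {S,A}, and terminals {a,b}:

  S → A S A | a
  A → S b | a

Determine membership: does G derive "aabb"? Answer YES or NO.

Convert to CNF:
  S -> A X1 | a
  A -> S T0 | a
  T0 -> b
  X1 -> S A

Fill CYK table bottom-up:
  cell(0,0) a: {A,S}
  cell(1,1) a: {A,S}
  cell(2,2) b: {T0}  orig:{}
  cell(3,3) b: {T0}  orig:{}
  cell(0,1) aa: {X1}  orig:{}
  cell(1,2) ab: {A}
  cell(2,3) bb: ∅
  cell(0,2) aab: {X1}  orig:{}
  cell(1,3) abb: ∅
  cell(0,3) aabb: ∅

S ∉ T[0,3] ⇒ NO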